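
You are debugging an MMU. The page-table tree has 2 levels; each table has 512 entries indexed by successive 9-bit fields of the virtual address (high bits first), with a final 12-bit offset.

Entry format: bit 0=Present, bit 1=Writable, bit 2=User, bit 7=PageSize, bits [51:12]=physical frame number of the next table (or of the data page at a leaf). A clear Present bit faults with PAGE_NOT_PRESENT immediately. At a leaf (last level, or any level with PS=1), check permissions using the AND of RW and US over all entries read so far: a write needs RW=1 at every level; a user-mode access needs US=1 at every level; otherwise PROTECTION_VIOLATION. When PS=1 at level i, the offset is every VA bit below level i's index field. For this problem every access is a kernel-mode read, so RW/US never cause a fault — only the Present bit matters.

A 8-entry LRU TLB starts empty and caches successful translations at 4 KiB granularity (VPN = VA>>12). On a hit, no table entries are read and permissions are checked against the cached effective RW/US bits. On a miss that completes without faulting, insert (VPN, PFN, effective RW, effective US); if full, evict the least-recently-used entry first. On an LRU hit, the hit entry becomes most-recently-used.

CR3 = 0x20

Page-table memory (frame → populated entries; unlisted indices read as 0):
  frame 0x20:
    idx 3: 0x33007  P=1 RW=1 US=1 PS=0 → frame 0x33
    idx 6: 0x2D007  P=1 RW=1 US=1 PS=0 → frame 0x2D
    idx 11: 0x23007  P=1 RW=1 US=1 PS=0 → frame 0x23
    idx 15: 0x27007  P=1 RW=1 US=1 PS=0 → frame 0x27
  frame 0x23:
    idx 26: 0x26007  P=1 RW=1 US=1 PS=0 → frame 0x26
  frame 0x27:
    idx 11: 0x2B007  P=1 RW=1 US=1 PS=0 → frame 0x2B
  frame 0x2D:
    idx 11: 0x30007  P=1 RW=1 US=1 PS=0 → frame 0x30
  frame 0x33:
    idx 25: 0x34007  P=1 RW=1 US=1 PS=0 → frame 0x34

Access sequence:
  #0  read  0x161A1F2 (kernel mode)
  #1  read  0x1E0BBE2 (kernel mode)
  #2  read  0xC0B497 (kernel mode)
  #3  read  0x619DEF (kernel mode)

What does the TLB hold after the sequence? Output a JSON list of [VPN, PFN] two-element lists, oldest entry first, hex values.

Per-access translation:
#0 VA=0x161A1F2 (r,kernel):
  [0] read 0x20 idx=11: raw=0x23007 flags P=1 W=1 U=1 S=0
  [1] read 0x23 idx=26: raw=0x26007 flags P=1 W=1 U=1 S=0
  ⇒ phys 0x261F2  [2 reads]
#1 VA=0x1E0BBE2 (r,kernel):
  [0] read 0x20 idx=15: raw=0x27007 flags P=1 W=1 U=1 S=0
  [1] read 0x27 idx=11: raw=0x2B007 flags P=1 W=1 U=1 S=0
  ⇒ phys 0x2BBE2  [2 reads]
#2 VA=0xC0B497 (r,kernel):
  [0] read 0x20 idx=6: raw=0x2D007 flags P=1 W=1 U=1 S=0
  [1] read 0x2D idx=11: raw=0x30007 flags P=1 W=1 U=1 S=0
  ⇒ phys 0x30497  [2 reads]
#3 VA=0x619DEF (r,kernel):
  [0] read 0x20 idx=3: raw=0x33007 flags P=1 W=1 U=1 S=0
  [1] read 0x33 idx=25: raw=0x34007 flags P=1 W=1 U=1 S=0
  ⇒ phys 0x34DEF  [2 reads]

TLB: [["0x161A", "0x26"], ["0x1E0B", "0x2B"], ["0xC0B", "0x30"], ["0x619", "0x34"]]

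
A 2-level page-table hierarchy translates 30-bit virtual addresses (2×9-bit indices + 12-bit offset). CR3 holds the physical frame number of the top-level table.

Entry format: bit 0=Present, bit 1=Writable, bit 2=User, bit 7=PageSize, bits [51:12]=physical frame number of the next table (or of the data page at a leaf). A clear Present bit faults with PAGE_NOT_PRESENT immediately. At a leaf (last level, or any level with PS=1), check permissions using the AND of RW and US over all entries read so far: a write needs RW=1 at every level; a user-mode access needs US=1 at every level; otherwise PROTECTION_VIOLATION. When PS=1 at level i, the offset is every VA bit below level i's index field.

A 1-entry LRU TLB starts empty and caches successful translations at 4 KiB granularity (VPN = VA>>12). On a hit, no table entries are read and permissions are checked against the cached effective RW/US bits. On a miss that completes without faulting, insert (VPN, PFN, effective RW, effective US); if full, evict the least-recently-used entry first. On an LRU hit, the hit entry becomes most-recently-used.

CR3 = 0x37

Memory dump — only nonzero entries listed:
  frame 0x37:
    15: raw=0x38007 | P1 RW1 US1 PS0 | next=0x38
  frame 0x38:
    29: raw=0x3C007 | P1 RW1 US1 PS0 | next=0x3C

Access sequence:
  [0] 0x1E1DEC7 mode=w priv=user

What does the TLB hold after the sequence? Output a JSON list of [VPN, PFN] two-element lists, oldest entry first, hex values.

Per-access translation:
#0 VA=0x1E1DEC7 (w,user):
  [0] read 0x37 idx=15: raw=0x38007 flags P=1 W=1 U=1 S=0
  [1] read 0x38 idx=29: raw=0x3C007 flags P=1 W=1 U=1 S=0
  ✓ 0x3CEC7  — 2 lookups

TLB: [["0x1E1D", "0x3C"]]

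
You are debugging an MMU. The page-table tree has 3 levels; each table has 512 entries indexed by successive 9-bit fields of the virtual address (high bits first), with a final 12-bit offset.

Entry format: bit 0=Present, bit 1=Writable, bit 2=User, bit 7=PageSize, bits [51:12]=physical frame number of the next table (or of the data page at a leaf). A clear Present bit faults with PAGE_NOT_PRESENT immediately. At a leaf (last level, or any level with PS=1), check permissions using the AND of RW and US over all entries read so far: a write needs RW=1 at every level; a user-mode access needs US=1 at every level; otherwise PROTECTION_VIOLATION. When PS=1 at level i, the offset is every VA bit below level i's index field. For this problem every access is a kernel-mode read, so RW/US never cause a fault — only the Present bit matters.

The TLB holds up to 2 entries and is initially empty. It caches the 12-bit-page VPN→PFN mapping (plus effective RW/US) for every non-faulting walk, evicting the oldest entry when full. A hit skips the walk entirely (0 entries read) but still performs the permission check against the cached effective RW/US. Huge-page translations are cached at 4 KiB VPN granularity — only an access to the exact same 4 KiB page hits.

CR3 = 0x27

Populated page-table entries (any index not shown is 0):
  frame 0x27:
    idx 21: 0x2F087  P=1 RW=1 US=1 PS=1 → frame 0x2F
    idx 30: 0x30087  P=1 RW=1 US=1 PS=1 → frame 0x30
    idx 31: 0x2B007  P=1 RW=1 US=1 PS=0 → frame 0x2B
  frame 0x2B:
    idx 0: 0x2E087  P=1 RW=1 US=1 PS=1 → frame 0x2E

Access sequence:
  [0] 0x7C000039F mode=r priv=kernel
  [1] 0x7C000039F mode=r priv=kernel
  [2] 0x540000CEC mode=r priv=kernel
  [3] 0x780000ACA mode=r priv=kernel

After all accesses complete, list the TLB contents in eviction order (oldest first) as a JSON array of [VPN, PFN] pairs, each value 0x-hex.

Per-access translation:
#0 VA=0x7C000039F (r,kernel):
  lvl0: tbl 0x27, slot 31 ⇒ 0x2B007 (P1/RW1/US1/PS0)
  lvl1: tbl 0x2B, slot 0 ⇒ 0x2E087 (P1/RW1/US1/PS1)
  ⇒ phys 0x2E39F (huge @L1)  [2 reads]
#1 VA=0x7C000039F (r,kernel):
  TLB hit vpn=0x7C0000 → PA=0x2E39F
#2 VA=0x540000CEC (r,kernel):
  lvl0: tbl 0x27, slot 21 ⇒ 0x2F087 (P1/RW1/US1/PS1)
  ⇒ phys 0x2FCEC (huge @L0)  [1 reads]
#3 VA=0x780000ACA (r,kernel):
  lvl0: tbl 0x27, slot 30 ⇒ 0x30087 (P1/RW1/US1/PS1)
  ⇒ phys 0x30ACA (huge @L0)  [1 reads]

TLB: [["0x540000", "0x2F"], ["0x780000", "0x30"]]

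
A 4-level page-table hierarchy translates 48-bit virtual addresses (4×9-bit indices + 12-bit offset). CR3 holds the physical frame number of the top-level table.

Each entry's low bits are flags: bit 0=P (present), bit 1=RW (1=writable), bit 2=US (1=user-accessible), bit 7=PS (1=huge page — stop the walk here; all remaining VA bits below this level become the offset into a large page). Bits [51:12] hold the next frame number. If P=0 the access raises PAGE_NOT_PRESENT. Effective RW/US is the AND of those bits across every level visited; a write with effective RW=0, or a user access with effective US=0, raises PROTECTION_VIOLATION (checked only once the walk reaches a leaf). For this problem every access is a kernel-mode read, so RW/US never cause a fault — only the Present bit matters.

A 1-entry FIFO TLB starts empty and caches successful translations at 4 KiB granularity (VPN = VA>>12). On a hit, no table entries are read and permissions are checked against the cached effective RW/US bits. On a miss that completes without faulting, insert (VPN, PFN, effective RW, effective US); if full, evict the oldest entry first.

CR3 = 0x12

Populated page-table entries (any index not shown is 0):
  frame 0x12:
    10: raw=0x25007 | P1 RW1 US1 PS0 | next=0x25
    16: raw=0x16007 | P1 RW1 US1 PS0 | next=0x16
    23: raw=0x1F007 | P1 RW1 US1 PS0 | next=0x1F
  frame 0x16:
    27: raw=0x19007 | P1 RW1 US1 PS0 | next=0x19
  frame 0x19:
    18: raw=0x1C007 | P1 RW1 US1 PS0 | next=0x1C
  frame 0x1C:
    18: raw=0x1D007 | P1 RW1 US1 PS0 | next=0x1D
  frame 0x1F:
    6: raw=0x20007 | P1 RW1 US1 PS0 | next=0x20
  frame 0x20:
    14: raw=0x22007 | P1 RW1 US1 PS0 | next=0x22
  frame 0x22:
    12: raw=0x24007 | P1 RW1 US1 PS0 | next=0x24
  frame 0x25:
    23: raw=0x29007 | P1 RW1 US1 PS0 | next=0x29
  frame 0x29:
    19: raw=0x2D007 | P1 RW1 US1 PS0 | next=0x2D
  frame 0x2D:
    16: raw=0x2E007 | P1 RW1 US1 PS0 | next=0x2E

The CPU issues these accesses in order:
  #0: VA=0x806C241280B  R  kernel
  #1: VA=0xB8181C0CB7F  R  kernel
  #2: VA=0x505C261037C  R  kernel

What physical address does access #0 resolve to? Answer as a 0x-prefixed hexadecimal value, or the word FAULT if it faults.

Per-access translation:
#0 VA=0x806C241280B (r,kernel):
  [0] read 0x12 idx=16: raw=0x16007 flags P=1 W=1 U=1 S=0
  [1] read 0x16 idx=27: raw=0x19007 flags P=1 W=1 U=1 S=0
  [2] read 0x19 idx=18: raw=0x1C007 flags P=1 W=1 U=1 S=0
  [3] read 0x1C idx=18: raw=0x1D007 flags P=1 W=1 U=1 S=0
  → PA=0x1D80B  (4 entries read)
#1 VA=0xB8181C0CB7F (r,kernel):
  [0] read 0x12 idx=23: raw=0x1F007 flags P=1 W=1 U=1 S=0
  [1] read 0x1F idx=6: raw=0x20007 flags P=1 W=1 U=1 S=0
  [2] read 0x20 idx=14: raw=0x22007 flags P=1 W=1 U=1 S=0
  [3] read 0x22 idx=12: raw=0x24007 flags P=1 W=1 U=1 S=0
  → PA=0x24B7F  (4 entries read)
#2 VA=0x505C261037C (r,kernel):
  [0] read 0x12 idx=10: raw=0x25007 flags P=1 W=1 U=1 S=0
  [1] read 0x25 idx=23: raw=0x29007 flags P=1 W=1 U=1 S=0
  [2] read 0x29 idx=19: raw=0x2D007 flags P=1 W=1 U=1 S=0
  [3] read 0x2D idx=16: raw=0x2E007 flags P=1 W=1 U=1 S=0
  → PA=0x2E37C  (4 entries read)

Access #0 PA: 0x1D80B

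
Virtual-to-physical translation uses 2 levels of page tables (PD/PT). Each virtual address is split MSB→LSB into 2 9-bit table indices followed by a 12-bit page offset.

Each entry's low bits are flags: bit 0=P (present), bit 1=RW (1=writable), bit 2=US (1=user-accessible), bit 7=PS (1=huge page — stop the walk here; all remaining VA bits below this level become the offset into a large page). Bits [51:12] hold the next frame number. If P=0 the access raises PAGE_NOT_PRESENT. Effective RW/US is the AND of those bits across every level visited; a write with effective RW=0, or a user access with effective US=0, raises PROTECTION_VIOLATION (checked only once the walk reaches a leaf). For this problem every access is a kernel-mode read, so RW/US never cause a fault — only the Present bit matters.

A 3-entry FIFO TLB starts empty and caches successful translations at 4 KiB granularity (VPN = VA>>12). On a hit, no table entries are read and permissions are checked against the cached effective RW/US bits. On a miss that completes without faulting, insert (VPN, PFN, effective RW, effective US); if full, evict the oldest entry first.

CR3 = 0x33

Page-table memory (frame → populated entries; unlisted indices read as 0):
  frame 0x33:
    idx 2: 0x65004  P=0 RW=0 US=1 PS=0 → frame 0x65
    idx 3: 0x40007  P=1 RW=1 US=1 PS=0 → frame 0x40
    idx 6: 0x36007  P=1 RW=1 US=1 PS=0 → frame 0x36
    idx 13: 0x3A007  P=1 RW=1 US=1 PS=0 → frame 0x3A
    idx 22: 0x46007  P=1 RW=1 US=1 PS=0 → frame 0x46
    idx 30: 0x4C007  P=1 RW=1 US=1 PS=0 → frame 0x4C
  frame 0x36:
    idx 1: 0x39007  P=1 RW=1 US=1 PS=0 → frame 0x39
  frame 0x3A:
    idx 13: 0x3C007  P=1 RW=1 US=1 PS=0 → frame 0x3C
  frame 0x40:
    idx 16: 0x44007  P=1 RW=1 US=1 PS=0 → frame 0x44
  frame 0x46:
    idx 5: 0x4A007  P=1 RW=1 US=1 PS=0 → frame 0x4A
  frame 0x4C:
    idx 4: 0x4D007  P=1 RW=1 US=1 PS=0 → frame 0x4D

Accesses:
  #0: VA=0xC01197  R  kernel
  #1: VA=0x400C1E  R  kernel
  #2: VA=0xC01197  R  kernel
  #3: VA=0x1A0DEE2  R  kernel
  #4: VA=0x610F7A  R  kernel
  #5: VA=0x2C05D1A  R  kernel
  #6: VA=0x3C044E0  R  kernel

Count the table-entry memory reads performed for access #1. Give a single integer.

Per-access translation:
#0 VA=0xC01197 (r,kernel):
  [0] read 0x33 idx=6: raw=0x36007 flags P=1 W=1 U=1 S=0
  [1] read 0x36 idx=1: raw=0x39007 flags P=1 W=1 U=1 S=0
  ✓ 0x39197  — 2 lookups
#1 VA=0x400C1E (r,kernel):
  [0] read 0x33 idx=2: raw=0x65004 flags P=0 W=0 U=1 S=0
  ✗ PAGE_NOT_PRESENT  [1 reads]
#2 VA=0xC01197 (r,kernel):
  TLB hit vpn=0xC01 → PA=0x39197
#3 VA=0x1A0DEE2 (r,kernel):
  [0] read 0x33 idx=13: raw=0x3A007 flags P=1 W=1 U=1 S=0
  [1] read 0x3A idx=13: raw=0x3C007 flags P=1 W=1 U=1 S=0
  ✓ 0x3CEE2  — 2 lookups
#4 VA=0x610F7A (r,kernel):
  [0] read 0x33 idx=3: raw=0x40007 flags P=1 W=1 U=1 S=0
  [1] read 0x40 idx=16: raw=0x44007 flags P=1 W=1 U=1 S=0
  ✓ 0x44F7A  — 2 lookups
#5 VA=0x2C05D1A (r,kernel):
  [0] read 0x33 idx=22: raw=0x46007 flags P=1 W=1 U=1 S=0
  [1] read 0x46 idx=5: raw=0x4A007 flags P=1 W=1 U=1 S=0
  ✓ 0x4AD1A  — 2 lookups
#6 VA=0x3C044E0 (r,kernel):
  [0] read 0x33 idx=30: raw=0x4C007 flags P=1 W=1 U=1 S=0
  [1] read 0x4C idx=4: raw=0x4D007 flags P=1 W=1 U=1 S=0
  ✓ 0x4D4E0  — 2 lookups

Entries read for #1: 1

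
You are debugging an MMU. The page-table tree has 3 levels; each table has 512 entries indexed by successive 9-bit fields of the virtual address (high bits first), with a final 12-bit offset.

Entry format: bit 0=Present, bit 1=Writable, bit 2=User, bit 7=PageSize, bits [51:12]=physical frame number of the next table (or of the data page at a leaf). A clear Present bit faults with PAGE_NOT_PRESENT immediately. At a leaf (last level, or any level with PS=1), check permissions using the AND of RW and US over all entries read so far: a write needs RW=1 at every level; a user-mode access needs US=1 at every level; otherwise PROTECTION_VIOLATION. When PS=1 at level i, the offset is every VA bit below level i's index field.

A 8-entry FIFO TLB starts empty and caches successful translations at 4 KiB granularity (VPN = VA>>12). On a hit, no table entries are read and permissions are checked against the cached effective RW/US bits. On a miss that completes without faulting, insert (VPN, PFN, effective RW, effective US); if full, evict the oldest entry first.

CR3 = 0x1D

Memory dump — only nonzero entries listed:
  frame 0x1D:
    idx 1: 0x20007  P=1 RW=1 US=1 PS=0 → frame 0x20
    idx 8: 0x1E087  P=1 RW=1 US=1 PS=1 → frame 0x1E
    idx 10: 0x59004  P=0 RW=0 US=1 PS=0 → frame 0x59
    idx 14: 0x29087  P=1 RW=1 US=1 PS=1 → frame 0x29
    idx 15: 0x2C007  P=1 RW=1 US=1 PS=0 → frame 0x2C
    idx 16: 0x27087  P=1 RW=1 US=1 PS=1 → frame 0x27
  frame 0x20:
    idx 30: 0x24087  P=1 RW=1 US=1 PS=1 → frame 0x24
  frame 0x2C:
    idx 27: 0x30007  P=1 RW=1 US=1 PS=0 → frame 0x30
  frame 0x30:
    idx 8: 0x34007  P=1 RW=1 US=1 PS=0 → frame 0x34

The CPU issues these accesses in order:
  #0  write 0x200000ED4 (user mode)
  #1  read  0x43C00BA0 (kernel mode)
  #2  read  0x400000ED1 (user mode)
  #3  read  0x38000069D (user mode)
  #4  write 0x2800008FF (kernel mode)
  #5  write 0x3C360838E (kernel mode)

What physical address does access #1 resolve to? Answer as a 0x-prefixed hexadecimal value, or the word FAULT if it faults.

Trace:
#0 VA=0x200000ED4 (w,user):
  [0] read 0x1D idx=8: raw=0x1E087 flags P=1 W=1 U=1 S=1
  → PA=0x1EED4 (huge @L0)  (1 entries read)
#1 VA=0x43C00BA0 (r,kernel):
  [0] read 0x1D idx=1: raw=0x20007 flags P=1 W=1 U=1 S=0
  [1] read 0x20 idx=30: raw=0x24087 flags P=1 W=1 U=1 S=1
  → PA=0x24BA0 (huge @L1)  (2 entries read)
#2 VA=0x400000ED1 (r,user):
  [0] read 0x1D idx=16: raw=0x27087 flags P=1 W=1 U=1 S=1
  → PA=0x27ED1 (huge @L0)  (1 entries read)
#3 VA=0x38000069D (r,user):
  [0] read 0x1D idx=14: raw=0x29087 flags P=1 W=1 U=1 S=1
  → PA=0x2969D (huge @L0)  (1 entries read)
#4 VA=0x2800008FF (w,kernel):
  [0] read 0x1D idx=10: raw=0x59004 flags P=0 W=0 U=1 S=0
  → PAGE_NOT_PRESENT  (1 entries read)
#5 VA=0x3C360838E (w,kernel):
  [0] read 0x1D idx=15: raw=0x2C007 flags P=1 W=1 U=1 S=0
  [1] read 0x2C idx=27: raw=0x30007 flags P=1 W=1 U=1 S=0
  [2] read 0x30 idx=8: raw=0x34007 flags P=1 W=1 U=1 S=0
  → PA=0x3438E  (3 entries read)

Access #1 PA: 0x24BA0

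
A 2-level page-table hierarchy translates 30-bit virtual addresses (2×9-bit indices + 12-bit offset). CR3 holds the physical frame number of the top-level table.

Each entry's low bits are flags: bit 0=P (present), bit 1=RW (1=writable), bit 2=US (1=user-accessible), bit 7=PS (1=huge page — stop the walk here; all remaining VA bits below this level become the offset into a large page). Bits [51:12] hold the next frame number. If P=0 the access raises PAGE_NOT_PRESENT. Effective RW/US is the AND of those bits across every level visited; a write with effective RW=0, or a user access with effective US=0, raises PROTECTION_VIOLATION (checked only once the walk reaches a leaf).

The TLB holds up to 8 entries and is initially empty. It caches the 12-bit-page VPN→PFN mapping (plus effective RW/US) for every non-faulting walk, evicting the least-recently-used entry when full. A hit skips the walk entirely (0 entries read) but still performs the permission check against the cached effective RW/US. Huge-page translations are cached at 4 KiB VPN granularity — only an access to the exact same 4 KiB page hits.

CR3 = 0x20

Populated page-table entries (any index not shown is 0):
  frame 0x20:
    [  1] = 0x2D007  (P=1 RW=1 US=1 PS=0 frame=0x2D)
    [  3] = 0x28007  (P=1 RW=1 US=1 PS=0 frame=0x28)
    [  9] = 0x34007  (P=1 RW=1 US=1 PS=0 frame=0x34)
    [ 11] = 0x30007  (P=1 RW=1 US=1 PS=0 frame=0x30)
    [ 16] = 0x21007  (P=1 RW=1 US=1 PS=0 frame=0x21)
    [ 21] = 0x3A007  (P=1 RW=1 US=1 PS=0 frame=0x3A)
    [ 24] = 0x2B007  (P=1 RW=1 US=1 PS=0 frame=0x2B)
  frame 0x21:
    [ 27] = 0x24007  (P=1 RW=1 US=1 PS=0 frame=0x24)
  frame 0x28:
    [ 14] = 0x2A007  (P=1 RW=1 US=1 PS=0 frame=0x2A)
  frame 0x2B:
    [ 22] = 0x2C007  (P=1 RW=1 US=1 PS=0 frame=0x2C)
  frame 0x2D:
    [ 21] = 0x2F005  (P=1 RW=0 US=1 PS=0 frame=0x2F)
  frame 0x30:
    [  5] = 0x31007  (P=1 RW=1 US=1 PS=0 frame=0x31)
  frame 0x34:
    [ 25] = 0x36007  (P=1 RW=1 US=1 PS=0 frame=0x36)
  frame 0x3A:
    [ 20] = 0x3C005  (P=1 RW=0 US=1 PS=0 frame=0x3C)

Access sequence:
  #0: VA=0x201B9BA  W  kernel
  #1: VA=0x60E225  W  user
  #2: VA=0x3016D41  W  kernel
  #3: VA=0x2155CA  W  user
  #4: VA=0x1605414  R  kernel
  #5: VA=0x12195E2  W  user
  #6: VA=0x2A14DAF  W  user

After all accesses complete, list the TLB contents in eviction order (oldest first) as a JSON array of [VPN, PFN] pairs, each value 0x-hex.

Walk each access:
#0 VA=0x201B9BA (w,kernel):
  lvl0: tbl 0x20, slot 16 ⇒ 0x21007 (P1/RW1/US1/PS0)
  lvl1: tbl 0x21, slot 27 ⇒ 0x24007 (P1/RW1/US1/PS0)
  ⇒ phys 0x249BA  [2 reads]
#1 VA=0x60E225 (w,user):
  lvl0: tbl 0x20, slot 3 ⇒ 0x28007 (P1/RW1/US1/PS0)
  lvl1: tbl 0x28, slot 14 ⇒ 0x2A007 (P1/RW1/US1/PS0)
  ⇒ phys 0x2A225  [2 reads]
#2 VA=0x3016D41 (w,kernel):
  lvl0: tbl 0x20, slot 24 ⇒ 0x2B007 (P1/RW1/US1/PS0)
  lvl1: tbl 0x2B, slot 22 ⇒ 0x2C007 (P1/RW1/US1/PS0)
  ⇒ phys 0x2CD41  [2 reads]
#3 VA=0x2155CA (w,user):
  lvl0: tbl 0x20, slot 1 ⇒ 0x2D007 (P1/RW1/US1/PS0)
  lvl1: tbl 0x2D, slot 21 ⇒ 0x2F005 (P1/RW0/US1/PS0)
  ⇒ fault: PROTECTION_VIOLATION  — 2 lookups
#4 VA=0x1605414 (r,kernel):
  lvl0: tbl 0x20, slot 11 ⇒ 0x30007 (P1/RW1/US1/PS0)
  lvl1: tbl 0x30, slot 5 ⇒ 0x31007 (P1/RW1/US1/PS0)
  ⇒ phys 0x31414  [2 reads]
#5 VA=0x12195E2 (w,user):
  lvl0: tbl 0x20, slot 9 ⇒ 0x34007 (P1/RW1/US1/PS0)
  lvl1: tbl 0x34, slot 25 ⇒ 0x36007 (P1/RW1/US1/PS0)
  ⇒ phys 0x365E2  [2 reads]
#6 VA=0x2A14DAF (w,user):
  lvl0: tbl 0x20, slot 21 ⇒ 0x3A007 (P1/RW1/US1/PS0)
  lvl1: tbl 0x3A, slot 20 ⇒ 0x3C005 (P1/RW0/US1/PS0)
  ⇒ fault: PROTECTION_VIOLATION  — 2 lookups

TLB: [["0x201B", "0x24"], ["0x60E", "0x2A"], ["0x3016", "0x2C"], ["0x1605", "0x31"], ["0x1219", "0x36"]]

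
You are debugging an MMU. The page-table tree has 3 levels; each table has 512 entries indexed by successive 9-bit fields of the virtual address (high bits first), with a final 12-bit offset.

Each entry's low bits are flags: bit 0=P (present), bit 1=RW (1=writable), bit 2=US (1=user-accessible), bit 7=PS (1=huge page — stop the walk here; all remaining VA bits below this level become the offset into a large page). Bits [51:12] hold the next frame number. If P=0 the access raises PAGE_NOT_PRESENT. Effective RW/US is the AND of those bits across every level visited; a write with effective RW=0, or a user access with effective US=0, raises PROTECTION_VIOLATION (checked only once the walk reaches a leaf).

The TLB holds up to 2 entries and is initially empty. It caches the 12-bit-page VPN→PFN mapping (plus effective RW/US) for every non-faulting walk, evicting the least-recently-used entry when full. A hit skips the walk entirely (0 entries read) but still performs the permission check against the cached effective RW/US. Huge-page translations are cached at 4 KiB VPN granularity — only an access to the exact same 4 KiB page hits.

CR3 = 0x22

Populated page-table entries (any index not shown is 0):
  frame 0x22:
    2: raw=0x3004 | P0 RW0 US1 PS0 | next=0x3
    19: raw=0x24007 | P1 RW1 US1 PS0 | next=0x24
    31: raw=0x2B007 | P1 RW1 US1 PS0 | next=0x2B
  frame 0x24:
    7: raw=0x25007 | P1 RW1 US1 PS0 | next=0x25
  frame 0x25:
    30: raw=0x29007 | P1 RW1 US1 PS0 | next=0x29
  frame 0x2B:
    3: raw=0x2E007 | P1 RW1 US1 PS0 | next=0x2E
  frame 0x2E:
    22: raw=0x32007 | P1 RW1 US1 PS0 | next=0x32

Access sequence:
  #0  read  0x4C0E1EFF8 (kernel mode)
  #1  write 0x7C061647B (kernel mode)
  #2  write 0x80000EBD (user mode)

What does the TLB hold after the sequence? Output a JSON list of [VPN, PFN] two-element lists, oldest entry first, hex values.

Per-access translation:
#0 VA=0x4C0E1EFF8 (r,kernel):
  lvl0: tbl 0x22, slot 19 ⇒ 0x24007 (P1/RW1/US1/PS0)
  lvl1: tbl 0x24, slot 7 ⇒ 0x25007 (P1/RW1/US1/PS0)
  lvl2: tbl 0x25, slot 30 ⇒ 0x29007 (P1/RW1/US1/PS0)
  ⇒ phys 0x29FF8  [3 reads]
#1 VA=0x7C061647B (w,kernel):
  lvl0: tbl 0x22, slot 31 ⇒ 0x2B007 (P1/RW1/US1/PS0)
  lvl1: tbl 0x2B, slot 3 ⇒ 0x2E007 (P1/RW1/US1/PS0)
  lvl2: tbl 0x2E, slot 22 ⇒ 0x32007 (P1/RW1/US1/PS0)
  ⇒ phys 0x3247B  [3 reads]
#2 VA=0x80000EBD (w,user):
  lvl0: tbl 0x22, slot 2 ⇒ 0x3004 (P0/RW0/US1/PS0)
  ⇒ fault: PAGE_NOT_PRESENT  — 1 lookups

TLB: [["0x4C0E1E", "0x29"], ["0x7C0616", "0x32"]]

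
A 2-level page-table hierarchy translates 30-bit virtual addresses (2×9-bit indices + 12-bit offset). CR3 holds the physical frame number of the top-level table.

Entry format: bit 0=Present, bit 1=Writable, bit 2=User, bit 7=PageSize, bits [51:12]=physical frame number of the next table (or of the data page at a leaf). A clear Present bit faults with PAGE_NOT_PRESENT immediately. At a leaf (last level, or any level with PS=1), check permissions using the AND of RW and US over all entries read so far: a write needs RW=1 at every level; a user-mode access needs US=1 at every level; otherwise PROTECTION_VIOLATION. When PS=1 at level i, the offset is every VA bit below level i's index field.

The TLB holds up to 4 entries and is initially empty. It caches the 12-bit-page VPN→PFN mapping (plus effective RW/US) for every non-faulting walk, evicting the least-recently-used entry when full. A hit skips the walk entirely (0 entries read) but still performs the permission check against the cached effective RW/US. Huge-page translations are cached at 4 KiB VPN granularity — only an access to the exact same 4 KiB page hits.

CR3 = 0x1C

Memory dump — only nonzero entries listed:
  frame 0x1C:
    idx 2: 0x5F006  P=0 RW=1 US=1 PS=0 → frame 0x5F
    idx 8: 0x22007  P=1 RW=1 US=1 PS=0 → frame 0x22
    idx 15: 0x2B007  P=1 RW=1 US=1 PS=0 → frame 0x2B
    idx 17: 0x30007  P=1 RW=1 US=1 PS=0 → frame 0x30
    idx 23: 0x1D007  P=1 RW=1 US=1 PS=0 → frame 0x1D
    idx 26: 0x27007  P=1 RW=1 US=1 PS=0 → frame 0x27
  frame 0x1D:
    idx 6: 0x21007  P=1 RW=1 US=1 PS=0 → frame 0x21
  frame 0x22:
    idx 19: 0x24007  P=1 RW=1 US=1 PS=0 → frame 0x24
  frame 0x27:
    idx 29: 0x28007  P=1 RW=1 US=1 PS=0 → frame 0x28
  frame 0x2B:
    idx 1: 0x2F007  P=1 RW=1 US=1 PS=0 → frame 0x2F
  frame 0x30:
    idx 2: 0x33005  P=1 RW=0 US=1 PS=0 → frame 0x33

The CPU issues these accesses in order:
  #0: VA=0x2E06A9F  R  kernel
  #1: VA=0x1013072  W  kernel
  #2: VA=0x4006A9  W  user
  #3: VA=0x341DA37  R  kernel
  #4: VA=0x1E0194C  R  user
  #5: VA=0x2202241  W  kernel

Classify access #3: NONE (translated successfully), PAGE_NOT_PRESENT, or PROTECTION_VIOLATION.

Per-access translation:
#0 VA=0x2E06A9F (r,kernel):
  lvl0: tbl 0x1C, slot 23 ⇒ 0x1D007 (P1/RW1/US1/PS0)
  lvl1: tbl 0x1D, slot 6 ⇒ 0x21007 (P1/RW1/US1/PS0)
  ✓ 0x21A9F  — 2 lookups
#1 VA=0x1013072 (w,kernel):
  lvl0: tbl 0x1C, slot 8 ⇒ 0x22007 (P1/RW1/US1/PS0)
  lvl1: tbl 0x22, slot 19 ⇒ 0x24007 (P1/RW1/US1/PS0)
  ✓ 0x24072  — 2 lookups
#2 VA=0x4006A9 (w,user):
  lvl0: tbl 0x1C, slot 2 ⇒ 0x5F006 (P0/RW1/US1/PS0)
  ⇒ fault: PAGE_NOT_PRESENT  — 1 lookups
#3 VA=0x341DA37 (r,kernel):
  lvl0: tbl 0x1C, slot 26 ⇒ 0x27007 (P1/RW1/US1/PS0)
  lvl1: tbl 0x27, slot 29 ⇒ 0x28007 (P1/RW1/US1/PS0)
  ✓ 0x28A37  — 2 lookups
#4 VA=0x1E0194C (r,user):
  lvl0: tbl 0x1C, slot 15 ⇒ 0x2B007 (P1/RW1/US1/PS0)
  lvl1: tbl 0x2B, slot 1 ⇒ 0x2F007 (P1/RW1/US1/PS0)
  ✓ 0x2F94C  — 2 lookups
#5 VA=0x2202241 (w,kernel):
  lvl0: tbl 0x1C, slot 17 ⇒ 0x30007 (P1/RW1/US1/PS0)
  lvl1: tbl 0x30, slot 2 ⇒ 0x33005 (P1/RW0/US1/PS0)
  ⇒ fault: PROTECTION_VIOLATION  — 2 lookups

Access #3 fault: NONE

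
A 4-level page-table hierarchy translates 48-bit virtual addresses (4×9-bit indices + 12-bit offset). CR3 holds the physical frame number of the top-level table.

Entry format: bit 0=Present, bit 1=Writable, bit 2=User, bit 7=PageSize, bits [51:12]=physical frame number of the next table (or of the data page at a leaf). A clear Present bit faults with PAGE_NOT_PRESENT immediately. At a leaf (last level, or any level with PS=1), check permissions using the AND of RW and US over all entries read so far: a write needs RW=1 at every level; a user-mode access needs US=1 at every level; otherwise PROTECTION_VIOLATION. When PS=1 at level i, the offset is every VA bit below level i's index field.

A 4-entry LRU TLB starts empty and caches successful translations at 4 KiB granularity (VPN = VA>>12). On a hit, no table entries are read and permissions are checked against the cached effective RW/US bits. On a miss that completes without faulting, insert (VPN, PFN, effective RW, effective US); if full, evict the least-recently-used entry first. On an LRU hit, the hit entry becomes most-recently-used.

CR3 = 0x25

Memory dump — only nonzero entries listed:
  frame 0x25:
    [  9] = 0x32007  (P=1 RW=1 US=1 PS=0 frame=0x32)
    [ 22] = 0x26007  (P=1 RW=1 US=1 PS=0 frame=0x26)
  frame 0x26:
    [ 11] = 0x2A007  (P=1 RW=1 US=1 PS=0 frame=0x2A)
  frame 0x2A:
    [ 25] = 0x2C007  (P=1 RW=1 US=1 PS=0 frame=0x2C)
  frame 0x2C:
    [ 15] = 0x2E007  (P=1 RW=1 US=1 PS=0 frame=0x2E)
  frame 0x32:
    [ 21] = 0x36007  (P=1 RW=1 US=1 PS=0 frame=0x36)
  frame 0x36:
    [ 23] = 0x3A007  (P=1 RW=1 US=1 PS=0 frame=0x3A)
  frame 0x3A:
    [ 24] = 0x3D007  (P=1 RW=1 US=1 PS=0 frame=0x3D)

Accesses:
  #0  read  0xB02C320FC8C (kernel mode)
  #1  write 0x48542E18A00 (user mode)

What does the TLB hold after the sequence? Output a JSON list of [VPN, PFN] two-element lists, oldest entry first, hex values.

Walk each access:
#0 VA=0xB02C320FC8C (r,kernel):
  [0] read 0x25 idx=22: raw=0x26007 flags P=1 W=1 U=1 S=0
  [1] read 0x26 idx=11: raw=0x2A007 flags P=1 W=1 U=1 S=0
  [2] read 0x2A idx=25: raw=0x2C007 flags P=1 W=1 U=1 S=0
  [3] read 0x2C idx=15: raw=0x2E007 flags P=1 W=1 U=1 S=0
  ⇒ phys 0x2EC8C  [4 reads]
#1 VA=0x48542E18A00 (w,user):
  [0] read 0x25 idx=9: raw=0x32007 flags P=1 W=1 U=1 S=0
  [1] read 0x32 idx=21: raw=0x36007 flags P=1 W=1 U=1 S=0
  [2] read 0x36 idx=23: raw=0x3A007 flags P=1 W=1 U=1 S=0
  [3] read 0x3A idx=24: raw=0x3D007 flags P=1 W=1 U=1 S=0
  ⇒ phys 0x3DA00  [4 reads]

TLB: [["0xB02C320F", "0x2E"], ["0x48542E18", "0x3D"]]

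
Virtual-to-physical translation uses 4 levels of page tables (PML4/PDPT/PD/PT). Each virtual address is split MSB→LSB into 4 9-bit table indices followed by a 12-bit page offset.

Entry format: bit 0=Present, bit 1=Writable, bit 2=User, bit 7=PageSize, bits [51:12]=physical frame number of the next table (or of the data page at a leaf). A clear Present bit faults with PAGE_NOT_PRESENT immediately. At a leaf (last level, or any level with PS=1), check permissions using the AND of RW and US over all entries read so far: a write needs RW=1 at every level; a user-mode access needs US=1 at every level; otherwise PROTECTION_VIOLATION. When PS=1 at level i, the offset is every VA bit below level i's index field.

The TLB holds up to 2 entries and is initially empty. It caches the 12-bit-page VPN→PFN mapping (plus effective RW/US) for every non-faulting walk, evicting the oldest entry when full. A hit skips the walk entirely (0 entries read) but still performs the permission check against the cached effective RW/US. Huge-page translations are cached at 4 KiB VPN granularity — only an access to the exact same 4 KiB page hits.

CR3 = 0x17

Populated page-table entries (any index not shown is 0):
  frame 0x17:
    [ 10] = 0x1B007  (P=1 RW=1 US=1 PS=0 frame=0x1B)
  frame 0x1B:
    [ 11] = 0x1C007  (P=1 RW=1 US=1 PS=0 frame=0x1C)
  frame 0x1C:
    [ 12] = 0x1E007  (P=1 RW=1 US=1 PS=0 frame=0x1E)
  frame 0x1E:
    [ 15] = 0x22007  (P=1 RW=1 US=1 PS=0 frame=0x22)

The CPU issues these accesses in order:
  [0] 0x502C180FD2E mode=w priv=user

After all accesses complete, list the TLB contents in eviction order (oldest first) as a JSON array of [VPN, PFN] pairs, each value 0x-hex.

Trace:
#0 VA=0x502C180FD2E (w,user):
  [0] read 0x17 idx=10: raw=0x1B007 flags P=1 W=1 U=1 S=0
  [1] read 0x1B idx=11: raw=0x1C007 flags P=1 W=1 U=1 S=0
  [2] read 0x1C idx=12: raw=0x1E007 flags P=1 W=1 U=1 S=0
  [3] read 0x1E idx=15: raw=0x22007 flags P=1 W=1 U=1 S=0
  ⇒ phys 0x22D2E  [4 reads]

TLB: [["0x502C180F", "0x22"]]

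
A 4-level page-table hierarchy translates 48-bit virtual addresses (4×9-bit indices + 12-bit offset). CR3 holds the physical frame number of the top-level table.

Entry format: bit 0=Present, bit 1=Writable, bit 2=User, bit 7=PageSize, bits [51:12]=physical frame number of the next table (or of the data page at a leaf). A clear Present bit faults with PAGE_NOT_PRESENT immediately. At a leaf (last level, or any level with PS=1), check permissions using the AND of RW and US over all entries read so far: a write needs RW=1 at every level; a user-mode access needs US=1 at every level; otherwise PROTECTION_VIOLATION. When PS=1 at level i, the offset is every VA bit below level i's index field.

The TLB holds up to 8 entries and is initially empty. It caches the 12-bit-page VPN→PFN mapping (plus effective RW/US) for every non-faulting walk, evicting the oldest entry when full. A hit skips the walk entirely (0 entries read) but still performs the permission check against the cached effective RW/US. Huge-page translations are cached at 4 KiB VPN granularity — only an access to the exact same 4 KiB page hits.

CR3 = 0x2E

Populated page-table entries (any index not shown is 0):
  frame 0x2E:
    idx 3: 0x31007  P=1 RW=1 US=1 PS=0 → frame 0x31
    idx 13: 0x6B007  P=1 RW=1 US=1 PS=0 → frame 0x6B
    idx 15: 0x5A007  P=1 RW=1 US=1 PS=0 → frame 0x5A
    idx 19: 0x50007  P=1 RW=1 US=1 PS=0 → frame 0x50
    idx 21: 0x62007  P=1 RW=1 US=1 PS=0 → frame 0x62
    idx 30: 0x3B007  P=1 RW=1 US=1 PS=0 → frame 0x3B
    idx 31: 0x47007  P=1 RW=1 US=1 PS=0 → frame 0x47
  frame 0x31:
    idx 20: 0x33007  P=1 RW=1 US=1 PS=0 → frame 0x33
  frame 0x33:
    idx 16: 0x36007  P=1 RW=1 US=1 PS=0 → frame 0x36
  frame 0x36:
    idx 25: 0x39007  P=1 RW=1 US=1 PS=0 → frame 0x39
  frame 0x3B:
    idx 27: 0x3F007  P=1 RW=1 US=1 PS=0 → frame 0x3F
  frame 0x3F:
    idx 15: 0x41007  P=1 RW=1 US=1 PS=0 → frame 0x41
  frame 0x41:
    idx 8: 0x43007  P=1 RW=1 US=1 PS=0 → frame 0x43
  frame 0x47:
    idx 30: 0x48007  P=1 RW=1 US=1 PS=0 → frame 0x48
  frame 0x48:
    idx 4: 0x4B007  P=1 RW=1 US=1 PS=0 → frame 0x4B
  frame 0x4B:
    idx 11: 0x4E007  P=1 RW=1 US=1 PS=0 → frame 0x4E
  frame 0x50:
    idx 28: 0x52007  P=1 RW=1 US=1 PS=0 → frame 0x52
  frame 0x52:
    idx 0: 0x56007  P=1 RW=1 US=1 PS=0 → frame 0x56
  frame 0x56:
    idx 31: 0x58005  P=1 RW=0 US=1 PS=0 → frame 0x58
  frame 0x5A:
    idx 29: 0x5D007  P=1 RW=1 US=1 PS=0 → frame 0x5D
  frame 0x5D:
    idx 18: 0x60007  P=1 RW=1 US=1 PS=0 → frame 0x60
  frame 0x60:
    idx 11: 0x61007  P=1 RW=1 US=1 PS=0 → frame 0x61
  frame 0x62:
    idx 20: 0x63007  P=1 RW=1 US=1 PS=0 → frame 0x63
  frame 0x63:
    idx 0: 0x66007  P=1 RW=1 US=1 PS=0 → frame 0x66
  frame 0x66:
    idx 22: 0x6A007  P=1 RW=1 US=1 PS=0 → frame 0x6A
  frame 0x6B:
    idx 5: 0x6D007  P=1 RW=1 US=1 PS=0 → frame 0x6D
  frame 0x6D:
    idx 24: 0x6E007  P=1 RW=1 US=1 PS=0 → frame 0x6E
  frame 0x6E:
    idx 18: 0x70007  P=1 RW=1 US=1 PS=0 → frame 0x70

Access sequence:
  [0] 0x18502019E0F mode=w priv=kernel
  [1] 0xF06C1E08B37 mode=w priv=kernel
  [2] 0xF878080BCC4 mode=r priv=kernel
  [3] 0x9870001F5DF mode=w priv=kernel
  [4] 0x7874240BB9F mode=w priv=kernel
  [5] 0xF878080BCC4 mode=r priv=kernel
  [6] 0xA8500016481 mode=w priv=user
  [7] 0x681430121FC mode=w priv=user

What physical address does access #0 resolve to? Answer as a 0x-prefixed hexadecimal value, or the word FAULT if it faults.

Trace:
#0 VA=0x18502019E0F (w,kernel):
  L0: frame=0x2E idx=3 entry=0x31007 [P=1 RW=1 US=1 PS=0]
  L1: frame=0x31 idx=20 entry=0x33007 [P=1 RW=1 US=1 PS=0]
  L2: frame=0x33 idx=16 entry=0x36007 [P=1 RW=1 US=1 PS=0]
  L3: frame=0x36 idx=25 entry=0x39007 [P=1 RW=1 US=1 PS=0]
  ⇒ phys 0x39E0F  [4 reads]
#1 VA=0xF06C1E08B37 (w,kernel):
  L0: frame=0x2E idx=30 entry=0x3B007 [P=1 RW=1 US=1 PS=0]
  L1: frame=0x3B idx=27 entry=0x3F007 [P=1 RW=1 US=1 PS=0]
  L2: frame=0x3F idx=15 entry=0x41007 [P=1 RW=1 US=1 PS=0]
  L3: frame=0x41 idx=8 entry=0x43007 [P=1 RW=1 US=1 PS=0]
  ⇒ phys 0x43B37  [4 reads]
#2 VA=0xF878080BCC4 (r,kernel):
  L0: frame=0x2E idx=31 entry=0x47007 [P=1 RW=1 US=1 PS=0]
  L1: frame=0x47 idx=30 entry=0x48007 [P=1 RW=1 US=1 PS=0]
  L2: frame=0x48 idx=4 entry=0x4B007 [P=1 RW=1 US=1 PS=0]
  L3: frame=0x4B idx=11 entry=0x4E007 [P=1 RW=1 US=1 PS=0]
  ⇒ phys 0x4ECC4  [4 reads]
#3 VA=0x9870001F5DF (w,kernel):
  L0: frame=0x2E idx=19 entry=0x50007 [P=1 RW=1 US=1 PS=0]
  L1: frame=0x50 idx=28 entry=0x52007 [P=1 RW=1 US=1 PS=0]
  L2: frame=0x52 idx=0 entry=0x56007 [P=1 RW=1 US=1 PS=0]
  L3: frame=0x56 idx=31 entry=0x58005 [P=1 RW=0 US=1 PS=0]
  ⇒ fault: PROTECTION_VIOLATION  — 4 lookups
#4 VA=0x7874240BB9F (w,kernel):
  L0: frame=0x2E idx=15 entry=0x5A007 [P=1 RW=1 US=1 PS=0]
  L1: frame=0x5A idx=29 entry=0x5D007 [P=1 RW=1 US=1 PS=0]
  L2: frame=0x5D idx=18 entry=0x60007 [P=1 RW=1 US=1 PS=0]
  L3: frame=0x60 idx=11 entry=0x61007 [P=1 RW=1 US=1 PS=0]
  ⇒ phys 0x61B9F  [4 reads]
#5 VA=0xF878080BCC4 (r,kernel):
  TLB hit vpn=0xF878080B → PA=0x4ECC4
#6 VA=0xA8500016481 (w,user):
  L0: frame=0x2E idx=21 entry=0x62007 [P=1 RW=1 US=1 PS=0]
  L1: frame=0x62 idx=20 entry=0x63007 [P=1 RW=1 US=1 PS=0]
  L2: frame=0x63 idx=0 entry=0x66007 [P=1 RW=1 US=1 PS=0]
  L3: frame=0x66 idx=22 entry=0x6A007 [P=1 RW=1 US=1 PS=0]
  ⇒ phys 0x6A481  [4 reads]
#7 VA=0x681430121FC (w,user):
  L0: frame=0x2E idx=13 entry=0x6B007 [P=1 RW=1 US=1 PS=0]
  L1: frame=0x6B idx=5 entry=0x6D007 [P=1 RW=1 US=1 PS=0]
  L2: frame=0x6D idx=24 entry=0x6E007 [P=1 RW=1 US=1 PS=0]
  L3: frame=0x6E idx=18 entry=0x70007 [P=1 RW=1 US=1 PS=0]
  ⇒ phys 0x701FC  [4 reads]

Access #0 PA: 0x39E0F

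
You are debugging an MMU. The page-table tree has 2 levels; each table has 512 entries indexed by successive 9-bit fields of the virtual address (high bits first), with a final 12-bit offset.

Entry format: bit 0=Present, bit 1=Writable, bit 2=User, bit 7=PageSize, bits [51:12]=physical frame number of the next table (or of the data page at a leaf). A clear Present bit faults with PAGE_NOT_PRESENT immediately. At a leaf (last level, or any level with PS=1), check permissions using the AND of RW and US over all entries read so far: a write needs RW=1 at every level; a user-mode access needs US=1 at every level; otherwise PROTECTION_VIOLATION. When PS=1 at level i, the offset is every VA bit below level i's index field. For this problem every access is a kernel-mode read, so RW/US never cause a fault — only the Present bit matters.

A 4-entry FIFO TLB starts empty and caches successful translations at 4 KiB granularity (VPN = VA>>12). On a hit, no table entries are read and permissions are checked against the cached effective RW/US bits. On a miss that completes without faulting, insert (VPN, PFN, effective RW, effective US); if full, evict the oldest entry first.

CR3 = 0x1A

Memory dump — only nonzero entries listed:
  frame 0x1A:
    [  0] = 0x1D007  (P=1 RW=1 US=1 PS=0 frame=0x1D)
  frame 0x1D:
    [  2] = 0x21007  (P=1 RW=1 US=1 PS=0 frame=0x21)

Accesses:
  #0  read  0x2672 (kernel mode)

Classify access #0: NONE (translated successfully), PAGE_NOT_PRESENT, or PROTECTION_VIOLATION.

Per-access translation:
#0 VA=0x2672 (r,kernel):
  L0 @0x1A[0] → 0x1D007  P=1,RW=1,US=1,PS=0
  L1 @0x1D[2] → 0x21007  P=1,RW=1,US=1,PS=0
  ✓ 0x21672  — 2 lookups

Access #0 fault: NONE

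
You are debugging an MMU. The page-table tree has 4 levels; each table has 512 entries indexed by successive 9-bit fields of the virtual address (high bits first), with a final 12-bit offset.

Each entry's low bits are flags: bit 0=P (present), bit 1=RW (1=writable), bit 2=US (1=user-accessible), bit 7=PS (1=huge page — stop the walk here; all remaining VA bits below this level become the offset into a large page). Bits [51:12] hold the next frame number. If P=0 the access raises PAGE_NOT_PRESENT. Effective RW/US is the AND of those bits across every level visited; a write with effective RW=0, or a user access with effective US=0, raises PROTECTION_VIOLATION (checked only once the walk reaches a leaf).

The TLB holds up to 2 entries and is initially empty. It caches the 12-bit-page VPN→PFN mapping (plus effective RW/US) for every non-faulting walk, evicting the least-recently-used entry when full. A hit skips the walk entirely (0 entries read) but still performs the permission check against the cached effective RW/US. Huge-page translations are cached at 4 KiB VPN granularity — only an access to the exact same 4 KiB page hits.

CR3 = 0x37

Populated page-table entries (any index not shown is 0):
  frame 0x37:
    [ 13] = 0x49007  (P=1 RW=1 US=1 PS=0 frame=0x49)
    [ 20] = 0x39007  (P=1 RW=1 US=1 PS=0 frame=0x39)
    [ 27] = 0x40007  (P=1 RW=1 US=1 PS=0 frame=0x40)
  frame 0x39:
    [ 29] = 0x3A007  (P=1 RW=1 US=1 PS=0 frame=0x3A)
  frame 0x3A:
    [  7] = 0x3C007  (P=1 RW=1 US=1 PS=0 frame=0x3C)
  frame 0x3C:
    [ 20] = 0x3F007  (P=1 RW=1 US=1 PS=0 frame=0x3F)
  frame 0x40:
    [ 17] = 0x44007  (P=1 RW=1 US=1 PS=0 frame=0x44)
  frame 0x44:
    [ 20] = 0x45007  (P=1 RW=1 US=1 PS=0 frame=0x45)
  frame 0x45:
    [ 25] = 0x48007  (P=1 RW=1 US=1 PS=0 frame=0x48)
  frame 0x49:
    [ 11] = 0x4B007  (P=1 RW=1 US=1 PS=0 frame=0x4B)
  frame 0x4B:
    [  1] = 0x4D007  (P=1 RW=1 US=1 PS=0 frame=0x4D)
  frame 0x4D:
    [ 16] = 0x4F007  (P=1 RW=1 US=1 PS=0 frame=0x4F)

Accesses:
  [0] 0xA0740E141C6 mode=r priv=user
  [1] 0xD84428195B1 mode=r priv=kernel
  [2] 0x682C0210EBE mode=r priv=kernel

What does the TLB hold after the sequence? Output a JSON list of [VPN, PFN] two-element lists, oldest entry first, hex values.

Walk each access:
#0 VA=0xA0740E141C6 (r,user):
  L0 @0x37[20] → 0x39007  P=1,RW=1,US=1,PS=0
  L1 @0x39[29] → 0x3A007  P=1,RW=1,US=1,PS=0
  L2 @0x3A[7] → 0x3C007  P=1,RW=1,US=1,PS=0
  L3 @0x3C[20] → 0x3F007  P=1,RW=1,US=1,PS=0
  ⇒ phys 0x3F1C6  [4 reads]
#1 VA=0xD84428195B1 (r,kernel):
  L0 @0x37[27] → 0x40007  P=1,RW=1,US=1,PS=0
  L1 @0x40[17] → 0x44007  P=1,RW=1,US=1,PS=0
  L2 @0x44[20] → 0x45007  P=1,RW=1,US=1,PS=0
  L3 @0x45[25] → 0x48007  P=1,RW=1,US=1,PS=0
  ⇒ phys 0x485B1  [4 reads]
#2 VA=0x682C0210EBE (r,kernel):
  L0 @0x37[13] → 0x49007  P=1,RW=1,US=1,PS=0
  L1 @0x49[11] → 0x4B007  P=1,RW=1,US=1,PS=0
  L2 @0x4B[1] → 0x4D007  P=1,RW=1,US=1,PS=0
  L3 @0x4D[16] → 0x4F007  P=1,RW=1,US=1,PS=0
  ⇒ phys 0x4FEBE  [4 reads]

TLB: [["0xD8442819", "0x48"], ["0x682C0210", "0x4F"]]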